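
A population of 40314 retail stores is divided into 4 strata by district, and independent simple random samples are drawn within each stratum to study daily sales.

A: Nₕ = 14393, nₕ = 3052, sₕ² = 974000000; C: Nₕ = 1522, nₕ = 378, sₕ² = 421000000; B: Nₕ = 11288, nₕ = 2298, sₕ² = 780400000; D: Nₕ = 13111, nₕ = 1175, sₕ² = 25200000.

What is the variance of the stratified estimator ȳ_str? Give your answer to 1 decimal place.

56515.8

Var(ȳ_str) = Σₕ Wₕ²(1 − fₕ)sₕ²/nₕ with Wₕ = Nₕ/N, N = 40314.
A: Wₕ = 0.35702237; term = 0.35702237²·(1 − 0.21204752)·974000000/3052 = 32052.752.
C: Wₕ = 0.03775363; term = 0.03775363²·(1 − 0.24835742)·421000000/378 = 1193.2163.
B: Wₕ = 0.28000198; term = 0.28000198²·(1 − 0.20357902)·780400000/2298 = 21204.701.
D: Wₕ = 0.32522201; term = 0.32522201²·(1 − 0.08961940)·25200000/1175 = 2065.1211.
Sum = 56515.79.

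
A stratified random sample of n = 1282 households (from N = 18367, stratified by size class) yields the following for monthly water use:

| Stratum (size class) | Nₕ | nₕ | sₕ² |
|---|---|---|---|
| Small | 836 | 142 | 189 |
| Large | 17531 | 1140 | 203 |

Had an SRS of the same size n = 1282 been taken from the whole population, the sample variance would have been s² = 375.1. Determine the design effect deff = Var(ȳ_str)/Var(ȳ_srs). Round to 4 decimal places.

0.5657

Var(ȳ_str) = Σ Wₕ²(1−fₕ)sₕ²/nₕ with Wₕ = Nₕ/18367:
  Small: (836/18367)²·(1−142/836)·189/142 = 0.0022890894
  Large: (17531/18367)²·(1−1140/17531)·203/1140 = 0.1516795
  → Var(ȳ_str) = 0.15396859.
Var(ȳ_srs) = (1 − 1282/18367)·375.1/1282 = 0.27216721.
deff = 0.15396859 / 0.27216721 = 0.5657.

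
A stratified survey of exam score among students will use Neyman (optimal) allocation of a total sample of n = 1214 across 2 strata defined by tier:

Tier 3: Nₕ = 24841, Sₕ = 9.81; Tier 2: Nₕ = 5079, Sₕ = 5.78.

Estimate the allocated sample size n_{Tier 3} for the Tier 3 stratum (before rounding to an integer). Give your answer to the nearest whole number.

Neyman allocation: nₕ = n·NₕSₕ / Σⱼ NⱼSⱼ.
Σ NⱼSⱼ = 24841·9.81 + 5079·5.78 = 273046.83.
n_{Tier 3} = 1214·24841·9.81 / 273046.83 = 1083.

1083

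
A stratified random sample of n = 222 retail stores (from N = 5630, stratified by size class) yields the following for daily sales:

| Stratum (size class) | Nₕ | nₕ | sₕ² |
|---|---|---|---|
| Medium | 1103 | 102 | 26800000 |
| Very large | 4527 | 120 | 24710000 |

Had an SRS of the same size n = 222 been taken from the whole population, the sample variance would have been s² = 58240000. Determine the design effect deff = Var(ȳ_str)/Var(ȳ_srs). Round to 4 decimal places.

Var(ȳ_str) = Σ Wₕ²(1−fₕ)sₕ²/nₕ with Wₕ = Nₕ/5630:
  Medium: (1103/5630)²·(1−102/1103)·26800000/102 = 9152.2405
  Very large: (4527/5630)²·(1−120/4527)·24710000/120 = 129606.94
  → Var(ȳ_str) = 138759.18.
Var(ȳ_srs) = (1 − 222/5630)·58240000/222 = 251997.76.
deff = 138759.18 / 251997.76 = 0.5506.

0.5506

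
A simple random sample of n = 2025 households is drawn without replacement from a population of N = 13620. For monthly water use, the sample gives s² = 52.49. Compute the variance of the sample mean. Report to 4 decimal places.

Under SRS without replacement, Var(ȳ) = (1 − f)·s²/n with f = n/N = 2025/13620 = 0.14867841.
Var(ȳ) = (1 − 0.14867841)·52.49/2025 = 0.85132159·0.025920988 = 0.022067096.

0.0221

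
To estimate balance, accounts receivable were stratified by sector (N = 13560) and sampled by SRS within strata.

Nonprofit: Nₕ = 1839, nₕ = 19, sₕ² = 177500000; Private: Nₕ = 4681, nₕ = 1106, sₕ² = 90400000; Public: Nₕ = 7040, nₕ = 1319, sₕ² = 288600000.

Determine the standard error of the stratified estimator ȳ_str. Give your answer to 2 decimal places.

Var(ȳ_str) = Σₕ Wₕ²(1 − fₕ)sₕ²/nₕ with Wₕ = Nₕ/N, N = 13560.
Nonprofit: Wₕ = 0.13561947; term = 0.13561947²·(1 − 0.01033170)·177500000/19 = 170050.73.
Private: Wₕ = 0.34520649; term = 0.34520649²·(1 − 0.23627430)·90400000/1106 = 7438.8981.
Public: Wₕ = 0.51917404; term = 0.51917404²·(1 − 0.18735795)·288600000/1319 = 47926.615.
Sum = 225416.24.
SE = √(225416.24) = 474.78.

474.78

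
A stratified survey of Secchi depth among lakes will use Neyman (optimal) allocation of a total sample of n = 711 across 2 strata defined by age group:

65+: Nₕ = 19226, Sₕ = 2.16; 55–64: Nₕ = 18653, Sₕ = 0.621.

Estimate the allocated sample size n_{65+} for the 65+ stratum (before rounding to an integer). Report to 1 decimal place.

555.9

Neyman allocation: nₕ = n·NₕSₕ / Σⱼ NⱼSⱼ.
Σ NⱼSⱼ = 19226·2.16 + 18653·0.621 = 53111.673.
n_{65+} = 711·19226·2.16 / 53111.673 = 555.9.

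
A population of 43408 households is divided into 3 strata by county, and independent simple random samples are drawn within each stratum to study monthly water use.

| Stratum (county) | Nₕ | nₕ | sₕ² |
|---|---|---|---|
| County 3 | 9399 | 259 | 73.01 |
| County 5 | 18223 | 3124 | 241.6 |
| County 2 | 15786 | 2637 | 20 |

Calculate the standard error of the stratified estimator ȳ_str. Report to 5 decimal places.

Var(ȳ_str) = Σₕ Wₕ²(1 − fₕ)sₕ²/nₕ with Wₕ = Nₕ/N, N = 43408.
County 3: Wₕ = 0.21652691; term = 0.21652691²·(1 − 0.02755612)·73.01/259 = 0.012852005.
County 5: Wₕ = 0.41980741; term = 0.41980741²·(1 − 0.17143171)·241.6/3124 = 0.011293132.
County 2: Wₕ = 0.36366568; term = 0.36366568²·(1 − 0.16704675)·20/2637 = 8.3549747 × 10^-4.
Sum = 0.024980634.
SE = √(0.024980634) = 0.15805.

0.15805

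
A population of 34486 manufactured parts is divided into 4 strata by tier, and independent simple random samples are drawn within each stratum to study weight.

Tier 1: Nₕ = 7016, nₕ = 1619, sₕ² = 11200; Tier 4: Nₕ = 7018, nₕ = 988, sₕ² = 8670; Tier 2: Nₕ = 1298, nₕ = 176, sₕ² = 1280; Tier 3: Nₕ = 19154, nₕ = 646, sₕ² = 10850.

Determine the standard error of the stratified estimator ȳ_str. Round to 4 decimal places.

Var(ȳ_str) = Σₕ Wₕ²(1 − fₕ)sₕ²/nₕ with Wₕ = Nₕ/N, N = 34486.
Tier 1: Wₕ = 0.20344488; term = 0.20344488²·(1 − 0.23075827)·11200/1619 = 0.22025589.
Tier 4: Wₕ = 0.20350287; term = 0.20350287²·(1 − 0.14078085)·8670/988 = 0.3122534.
Tier 2: Wₕ = 0.03763846; term = 0.03763846²·(1 − 0.13559322)·1280/176 = 0.0089059285.
Tier 3: Wₕ = 0.55541379; term = 0.55541379²·(1 − 0.03372664)·10850/646 = 5.0064576.
Sum = 5.5478728.
SE = √(5.5478728) = 2.3554.

2.3554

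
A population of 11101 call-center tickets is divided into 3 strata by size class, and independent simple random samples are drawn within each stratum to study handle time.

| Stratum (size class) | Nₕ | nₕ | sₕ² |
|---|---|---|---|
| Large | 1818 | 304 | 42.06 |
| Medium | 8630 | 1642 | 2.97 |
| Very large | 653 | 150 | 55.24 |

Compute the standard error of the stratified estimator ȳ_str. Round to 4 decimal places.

Var(ȳ_str) = Σₕ Wₕ²(1 − fₕ)sₕ²/nₕ with Wₕ = Nₕ/N, N = 11101.
Large: Wₕ = 0.16376903; term = 0.16376903²·(1 − 0.16721672)·42.06/304 = 0.0030902331.
Medium: Wₕ = 0.77740744; term = 0.77740744²·(1 − 0.19026651)·2.97/1642 = 8.8516204 × 10^-4.
Very large: Wₕ = 0.05882353; term = 0.05882353²·(1 − 0.22970904)·55.24/150 = 9.815657 × 10^-4.
Sum = 0.0049569608.
SE = √(0.0049569608) = 0.0704.

0.0704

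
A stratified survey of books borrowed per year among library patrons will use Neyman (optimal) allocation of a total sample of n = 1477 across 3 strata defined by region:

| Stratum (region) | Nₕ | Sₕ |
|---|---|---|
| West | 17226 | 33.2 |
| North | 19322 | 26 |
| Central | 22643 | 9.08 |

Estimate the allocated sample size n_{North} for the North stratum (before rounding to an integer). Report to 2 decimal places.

Neyman allocation: nₕ = n·NₕSₕ / Σⱼ NⱼSⱼ.
Σ NⱼSⱼ = 17226·33.2 + 19322·26 + 22643·9.08 = 1.2798736 × 10^6.
n_{North} = 1477·19322·26 / (1.2798736 × 10^6) = 579.75.

579.75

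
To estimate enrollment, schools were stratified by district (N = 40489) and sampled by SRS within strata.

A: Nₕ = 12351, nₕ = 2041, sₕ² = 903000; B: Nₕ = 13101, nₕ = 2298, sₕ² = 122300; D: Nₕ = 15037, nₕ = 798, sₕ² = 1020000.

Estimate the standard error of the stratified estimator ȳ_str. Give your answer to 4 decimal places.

14.3493

Var(ȳ_str) = Σₕ Wₕ²(1 − fₕ)sₕ²/nₕ with Wₕ = Nₕ/N, N = 40489.
A: Wₕ = 0.30504581; term = 0.30504581²·(1 − 0.16524978)·903000/2041 = 34.366194.
B: Wₕ = 0.32356936; term = 0.32356936²·(1 − 0.17540646)·122300/2298 = 4.5946365.
D: Wₕ = 0.37138482; term = 0.37138482²·(1 − 0.05306910)·1020000/798 = 166.94133.
Sum = 205.90216.
SE = √(205.90216) = 14.3493.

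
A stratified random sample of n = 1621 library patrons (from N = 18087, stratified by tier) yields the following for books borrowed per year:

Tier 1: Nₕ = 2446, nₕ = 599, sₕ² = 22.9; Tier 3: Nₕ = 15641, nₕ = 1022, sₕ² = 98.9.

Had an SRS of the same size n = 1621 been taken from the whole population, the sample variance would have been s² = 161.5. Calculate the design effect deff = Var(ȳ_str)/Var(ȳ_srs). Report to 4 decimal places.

0.7516

Var(ȳ_str) = Σ Wₕ²(1−fₕ)sₕ²/nₕ with Wₕ = Nₕ/18087:
  Tier 1: (2446/18087)²·(1−599/2446)·22.9/599 = 5.2795746 × 10^-4
  Tier 3: (15641/18087)²·(1−1022/15641)·98.9/1022 = 0.067638583
  → Var(ȳ_str) = 0.06816654.
Var(ȳ_srs) = (1 − 1621/18087)·161.5/1621 = 0.090700793.
deff = 0.06816654 / 0.090700793 = 0.7516.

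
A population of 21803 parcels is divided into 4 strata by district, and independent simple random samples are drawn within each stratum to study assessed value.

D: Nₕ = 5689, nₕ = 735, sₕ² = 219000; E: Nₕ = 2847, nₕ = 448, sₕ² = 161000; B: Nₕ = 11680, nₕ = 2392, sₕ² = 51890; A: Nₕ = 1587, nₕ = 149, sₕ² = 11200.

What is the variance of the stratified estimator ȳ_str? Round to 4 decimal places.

Var(ȳ_str) = Σₕ Wₕ²(1 − fₕ)sₕ²/nₕ with Wₕ = Nₕ/N, N = 21803.
D: Wₕ = 0.26092740; term = 0.26092740²·(1 − 0.12919670)·219000/735 = 17.665104.
E: Wₕ = 0.13057836; term = 0.13057836²·(1 − 0.15735862)·161000/448 = 5.1633679.
B: Wₕ = 0.53570610; term = 0.53570610²·(1 − 0.20479452)·51890/2392 = 4.9505681.
A: Wₕ = 0.07278815; term = 0.07278815²·(1 − 0.09388784)·11200/149 = 0.36085694.
Sum = 28.139897.

28.1399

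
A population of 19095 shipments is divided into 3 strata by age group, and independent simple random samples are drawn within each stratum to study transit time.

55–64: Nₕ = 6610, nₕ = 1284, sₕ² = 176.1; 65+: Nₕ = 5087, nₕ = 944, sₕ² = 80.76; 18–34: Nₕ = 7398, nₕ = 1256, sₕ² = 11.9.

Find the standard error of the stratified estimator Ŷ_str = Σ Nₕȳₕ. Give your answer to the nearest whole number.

Var(Ŷ_str) = Σₕ Nₕ²(1 − fₕ)sₕ²/nₕ.
55–64: 6610²·(1 − 1284/6610)·176.1/1284 = 4.8283301 × 10^6.
65+: 5087²·(1 − 944/5087)·80.76/944 = 1.8030218 × 10^6.
18–34: 7398²·(1 − 1256/7398)·11.9/1256 = 430508.23.
Sum = 7.0618601 × 10^6.
SE = √(7.0618601 × 10^6) = 2657.

2657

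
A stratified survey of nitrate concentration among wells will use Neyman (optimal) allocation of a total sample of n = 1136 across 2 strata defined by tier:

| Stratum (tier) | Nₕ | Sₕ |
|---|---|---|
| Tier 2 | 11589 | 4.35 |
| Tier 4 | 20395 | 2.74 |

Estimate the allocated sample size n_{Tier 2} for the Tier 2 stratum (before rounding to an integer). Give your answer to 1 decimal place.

538.8

Neyman allocation: nₕ = n·NₕSₕ / Σⱼ NⱼSⱼ.
Σ NⱼSⱼ = 11589·4.35 + 20395·2.74 = 106294.45.
n_{Tier 2} = 1136·11589·4.35 / 106294.45 = 538.8.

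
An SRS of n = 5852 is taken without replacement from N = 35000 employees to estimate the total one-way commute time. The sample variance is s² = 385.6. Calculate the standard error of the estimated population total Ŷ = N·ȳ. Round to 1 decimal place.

8198.9

Var(Ŷ) = N²·Var(ȳ) = N²·(1 − n/N)·s²/n.
f = 5852/35000 = 0.16720000; Var(ȳ) = 0.83280000·385.6/5852 = 0.05487486.
Var(Ŷ) = 35000² · 0.05487486 = 6.7221704 × 10^7.
SE(Ŷ) = √(6.7221704 × 10^7) = 8198.9.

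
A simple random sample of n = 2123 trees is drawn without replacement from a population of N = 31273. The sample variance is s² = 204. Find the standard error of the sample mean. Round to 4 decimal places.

Under SRS without replacement, Var(ȳ) = (1 − f)·s²/n with f = n/N = 2123/31273 = 0.06788604.
Var(ȳ) = (1 − 0.06788604)·204/2123 = 0.93211396·0.096090438 = 0.089567239.
SE(ȳ) = √(0.089567239) = 0.2993.

0.2993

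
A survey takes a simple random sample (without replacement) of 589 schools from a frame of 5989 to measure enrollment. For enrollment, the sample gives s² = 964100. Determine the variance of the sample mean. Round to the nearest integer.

1476

Under SRS without replacement, Var(ȳ) = (1 − f)·s²/n with f = n/N = 589/5989 = 0.09834697.
Var(ȳ) = (1 − 0.09834697)·964100/589 = 0.90165303·1636.8421 = 1475.8636.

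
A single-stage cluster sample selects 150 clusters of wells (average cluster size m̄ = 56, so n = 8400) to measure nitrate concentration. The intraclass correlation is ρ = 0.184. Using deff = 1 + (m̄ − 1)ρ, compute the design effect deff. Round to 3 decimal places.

deff = 1 + (56 − 1)·0.184 = 1 + 10.12 = 11.12.

11.120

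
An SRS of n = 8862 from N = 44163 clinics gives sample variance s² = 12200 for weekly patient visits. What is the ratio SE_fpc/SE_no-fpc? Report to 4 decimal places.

0.8941

f = n/N = 8862/44163 = 0.20066572.
SE_no-fpc = √(s²/n) = 1.1733134; SE_fpc = √((1−f)s²/n) = 1.0490067.
Ratio = √(1−f) = 0.89405497.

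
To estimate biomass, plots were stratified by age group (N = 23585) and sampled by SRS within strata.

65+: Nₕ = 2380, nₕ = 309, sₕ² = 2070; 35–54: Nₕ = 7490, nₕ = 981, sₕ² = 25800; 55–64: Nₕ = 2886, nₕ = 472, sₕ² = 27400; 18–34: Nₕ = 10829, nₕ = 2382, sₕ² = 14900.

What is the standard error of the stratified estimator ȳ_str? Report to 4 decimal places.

Var(ȳ_str) = Σₕ Wₕ²(1 − fₕ)sₕ²/nₕ with Wₕ = Nₕ/N, N = 23585.
65+: Wₕ = 0.10091160; term = 0.10091160²·(1 − 0.12983193)·2070/309 = 0.059360447.
35–54: Wₕ = 0.31757473; term = 0.31757473²·(1 − 0.13097463)·25800/981 = 2.3050217.
55–64: Wₕ = 0.12236591; term = 0.12236591²·(1 − 0.16354816)·27400/472 = 0.72706024.
18–34: Wₕ = 0.45914776; term = 0.45914776²·(1 − 0.21996491)·14900/2382 = 1.0286404.
Sum = 4.1200828.
SE = √(4.1200828) = 2.0298.

2.0298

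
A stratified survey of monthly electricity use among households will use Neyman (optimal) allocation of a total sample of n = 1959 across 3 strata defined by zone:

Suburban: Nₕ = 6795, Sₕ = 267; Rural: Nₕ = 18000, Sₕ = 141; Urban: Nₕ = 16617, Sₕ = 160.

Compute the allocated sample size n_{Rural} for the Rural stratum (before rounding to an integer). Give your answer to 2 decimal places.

709.16

Neyman allocation: nₕ = n·NₕSₕ / Σⱼ NⱼSⱼ.
Σ NⱼSⱼ = 6795·267 + 18000·141 + 16617·160 = 7.010985 × 10^6.
n_{Rural} = 1959·18000·141 / (7.010985 × 10^6) = 709.16.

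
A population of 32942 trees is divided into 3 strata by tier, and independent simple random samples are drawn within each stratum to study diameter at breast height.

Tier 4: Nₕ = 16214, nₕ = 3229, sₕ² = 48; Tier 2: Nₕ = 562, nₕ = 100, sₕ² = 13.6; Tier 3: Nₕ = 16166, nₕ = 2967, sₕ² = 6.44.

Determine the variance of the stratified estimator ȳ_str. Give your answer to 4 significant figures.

0.003343

Var(ȳ_str) = Σₕ Wₕ²(1 − fₕ)sₕ²/nₕ with Wₕ = Nₕ/N, N = 32942.
Tier 4: Wₕ = 0.49219841; term = 0.49219841²·(1 − 0.19914888)·48/3229 = 0.0028840673.
Tier 2: Wₕ = 0.01706029; term = 0.01706029²·(1 − 0.17793594)·13.6/100 = 3.2539979 × 10^-5.
Tier 3: Wₕ = 0.49074130; term = 0.49074130²·(1 − 0.18353334)·6.44/2967 = 4.267878 × 10^-4.
Sum = 0.0033433951.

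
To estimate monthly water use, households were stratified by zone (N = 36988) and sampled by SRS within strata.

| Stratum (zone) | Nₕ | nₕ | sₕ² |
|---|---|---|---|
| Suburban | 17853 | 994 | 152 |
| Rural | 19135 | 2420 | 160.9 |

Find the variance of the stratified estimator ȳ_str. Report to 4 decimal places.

Var(ȳ_str) = Σₕ Wₕ²(1 − fₕ)sₕ²/nₕ with Wₕ = Nₕ/N, N = 36988.
Suburban: Wₕ = 0.48267006; term = 0.48267006²·(1 − 0.05567692)·152/994 = 0.033641746.
Rural: Wₕ = 0.51732994; term = 0.51732994²·(1 − 0.12646982)·160.9/2420 = 0.015543679.
Sum = 0.049185425.

0.0492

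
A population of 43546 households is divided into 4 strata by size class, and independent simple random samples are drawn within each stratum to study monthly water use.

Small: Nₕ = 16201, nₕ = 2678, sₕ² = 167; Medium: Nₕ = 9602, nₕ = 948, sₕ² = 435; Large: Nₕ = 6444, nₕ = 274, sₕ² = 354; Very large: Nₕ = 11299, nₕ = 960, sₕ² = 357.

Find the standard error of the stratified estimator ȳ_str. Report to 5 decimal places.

0.27805

Var(ȳ_str) = Σₕ Wₕ²(1 − fₕ)sₕ²/nₕ with Wₕ = Nₕ/N, N = 43546.
Small: Wₕ = 0.37204336; term = 0.37204336²·(1 − 0.16529844)·167/2678 = 0.0072048382.
Medium: Wₕ = 0.22050246; term = 0.22050246²·(1 − 0.09872943)·435/948 = 0.020107727.
Large: Wₕ = 0.14798144; term = 0.14798144²·(1 − 0.04252017)·354/274 = 0.027089242.
Very large: Wₕ = 0.25947274; term = 0.25947274²·(1 − 0.08496327)·357/960 = 0.022909678.
Sum = 0.077311485.
SE = √(0.077311485) = 0.27805.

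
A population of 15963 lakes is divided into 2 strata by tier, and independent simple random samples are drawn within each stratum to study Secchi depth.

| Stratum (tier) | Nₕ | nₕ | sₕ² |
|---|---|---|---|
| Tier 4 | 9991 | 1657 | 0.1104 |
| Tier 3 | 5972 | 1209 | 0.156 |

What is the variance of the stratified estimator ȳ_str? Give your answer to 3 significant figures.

Var(ȳ_str) = Σₕ Wₕ²(1 − fₕ)sₕ²/nₕ with Wₕ = Nₕ/N, N = 15963.
Tier 4: Wₕ = 0.62588486; term = 0.62588486²·(1 − 0.16584926)·0.1104/1657 = 2.1771081 × 10^-5.
Tier 3: Wₕ = 0.37411514; term = 0.37411514²·(1 − 0.20244474)·0.156/1209 = 1.4403554 × 10^-5.
Sum = 3.6174635 × 10^-5.

3.62 × 10^-5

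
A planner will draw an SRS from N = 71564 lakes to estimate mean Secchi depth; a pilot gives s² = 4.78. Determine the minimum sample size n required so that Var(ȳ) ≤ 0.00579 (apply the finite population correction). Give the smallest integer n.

817

Without fpc, n₀ = s²/D = 4.78/0.00579 = 825.5613.
With fpc, (1 − n/N)·s²/n ≤ D requires n ≥ n₀/(1 + n₀/N) = 825.5613/(1 + 825.5613/71564) = 816.1462.
Rounding up, n = 817.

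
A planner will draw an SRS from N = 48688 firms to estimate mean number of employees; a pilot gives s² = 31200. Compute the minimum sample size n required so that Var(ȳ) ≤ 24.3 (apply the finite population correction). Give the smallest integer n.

Without fpc, n₀ = s²/D = 31200/24.3 = 1283.9506.
With fpc, (1 − n/N)·s²/n ≤ D requires n ≥ n₀/(1 + n₀/N) = 1283.9506/(1 + 1283.9506/48688) = 1250.9615.
Rounding up, n = 1251.

1251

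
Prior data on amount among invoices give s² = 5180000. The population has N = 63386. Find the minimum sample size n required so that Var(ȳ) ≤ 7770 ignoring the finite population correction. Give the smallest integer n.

Without fpc, n₀ = s²/D = 5180000/7770 = 666.6667.
Rounding up, n = 667.

667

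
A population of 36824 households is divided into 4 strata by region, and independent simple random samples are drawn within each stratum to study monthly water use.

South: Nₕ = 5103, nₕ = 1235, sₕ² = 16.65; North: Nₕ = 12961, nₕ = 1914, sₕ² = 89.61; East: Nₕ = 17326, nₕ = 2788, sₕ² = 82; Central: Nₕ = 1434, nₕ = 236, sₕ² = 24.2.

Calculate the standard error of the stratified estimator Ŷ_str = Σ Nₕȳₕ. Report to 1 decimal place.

3815.0

Var(Ŷ_str) = Σₕ Nₕ²(1 − fₕ)sₕ²/nₕ.
South: 5103²·(1 − 1235/5103)·16.65/1235 = 266108.85.
North: 12961²·(1 − 1914/12961)·89.61/1914 = 6.7034351 × 10^6.
East: 17326²·(1 − 2788/17326)·82/2788 = 7.4083938 × 10^6.
Central: 1434²·(1 − 236/1434)·24.2/236 = 176160.82.
Sum = 1.4554099 × 10^7.
SE = √(1.4554099 × 10^7) = 3815.0.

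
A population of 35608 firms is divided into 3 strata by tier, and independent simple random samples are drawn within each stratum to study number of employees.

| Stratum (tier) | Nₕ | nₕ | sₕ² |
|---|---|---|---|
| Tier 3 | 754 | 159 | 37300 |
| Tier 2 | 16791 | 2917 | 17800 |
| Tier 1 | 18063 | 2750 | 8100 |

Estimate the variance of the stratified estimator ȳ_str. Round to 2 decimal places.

1.85

Var(ȳ_str) = Σₕ Wₕ²(1 − fₕ)sₕ²/nₕ with Wₕ = Nₕ/N, N = 35608.
Tier 3: Wₕ = 0.02117502; term = 0.02117502²·(1 − 0.21087533)·37300/159 = 0.083005115.
Tier 2: Wₕ = 0.47155134; term = 0.47155134²·(1 − 0.17372402)·17800/2917 = 1.1211576.
Tier 1: Wₕ = 0.50727365; term = 0.50727365²·(1 − 0.15224492)·8100/2750 = 0.64255059.
Sum = 1.8467133.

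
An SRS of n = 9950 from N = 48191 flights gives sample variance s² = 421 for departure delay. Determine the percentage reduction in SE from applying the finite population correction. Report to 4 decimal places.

10.9197

f = n/N = 9950/48191 = 0.20647009.
SE_no-fpc = √(s²/n) = 0.20569773; SE_fpc = √((1−f)s²/n) = 0.18323615.
Ratio = √(1−f) = 0.89080296. Reduction = 100·(1 − 0.89080296) = 10.9197%.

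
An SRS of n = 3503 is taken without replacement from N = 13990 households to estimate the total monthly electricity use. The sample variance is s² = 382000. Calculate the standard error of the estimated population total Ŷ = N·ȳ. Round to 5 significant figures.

Var(Ŷ) = N²·Var(ȳ) = N²·(1 − n/N)·s²/n.
f = 3503/13990 = 0.25039314; Var(ȳ) = 0.74960686·382000/3503 = 81.744168.
Var(Ŷ) = 13990² · 81.744168 = 1.5998977 × 10^10.
SE(Ŷ) = √(1.5998977 × 10^10) = 126490.

126490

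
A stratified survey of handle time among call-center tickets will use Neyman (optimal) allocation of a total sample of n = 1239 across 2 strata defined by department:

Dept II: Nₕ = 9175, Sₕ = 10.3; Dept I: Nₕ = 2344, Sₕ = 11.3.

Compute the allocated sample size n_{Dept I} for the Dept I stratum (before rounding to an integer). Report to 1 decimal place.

271.2

Neyman allocation: nₕ = n·NₕSₕ / Σⱼ NⱼSⱼ.
Σ NⱼSⱼ = 9175·10.3 + 2344·11.3 = 120989.7.
n_{Dept I} = 1239·2344·11.3 / 120989.7 = 271.2.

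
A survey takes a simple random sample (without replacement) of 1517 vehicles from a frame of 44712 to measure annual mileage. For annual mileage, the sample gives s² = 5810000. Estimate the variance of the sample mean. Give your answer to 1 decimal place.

Under SRS without replacement, Var(ȳ) = (1 − f)·s²/n with f = n/N = 1517/44712 = 0.03392825.
Var(ȳ) = (1 − 0.03392825)·5810000/1517 = 0.96607175·3829.9275 = 3699.9847.

3700.0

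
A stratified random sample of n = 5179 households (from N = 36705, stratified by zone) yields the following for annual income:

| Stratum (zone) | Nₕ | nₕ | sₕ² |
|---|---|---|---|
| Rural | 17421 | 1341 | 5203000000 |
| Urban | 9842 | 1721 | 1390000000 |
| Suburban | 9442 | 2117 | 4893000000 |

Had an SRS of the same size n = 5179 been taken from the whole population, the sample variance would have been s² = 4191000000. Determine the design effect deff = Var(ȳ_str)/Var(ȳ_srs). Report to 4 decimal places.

Var(ȳ_str) = Σ Wₕ²(1−fₕ)sₕ²/nₕ with Wₕ = Nₕ/36705:
  Rural: (17421/36705)²·(1−1341/17421)·5203000000/1341 = 806740.23
  Urban: (9842/36705)²·(1−1721/9842)·1390000000/1721 = 47915.535
  Suburban: (9442/36705)²·(1−2117/9442)·4893000000/2117 = 118652.13
  → Var(ȳ_str) = 973307.9.
Var(ȳ_srs) = (1 − 5179/36705)·4191000000/5179 = 695048.95.
deff = 973307.9 / 695048.95 = 1.4003.

1.4003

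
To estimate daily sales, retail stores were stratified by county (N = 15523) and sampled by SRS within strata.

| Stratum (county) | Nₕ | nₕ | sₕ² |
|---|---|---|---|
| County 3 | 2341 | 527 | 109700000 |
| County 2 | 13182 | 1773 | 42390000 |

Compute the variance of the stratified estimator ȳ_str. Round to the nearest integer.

Var(ȳ_str) = Σₕ Wₕ²(1 − fₕ)sₕ²/nₕ with Wₕ = Nₕ/N, N = 15523.
County 3: Wₕ = 0.15080848; term = 0.15080848²·(1 − 0.22511747)·109700000/527 = 3668.4567.
County 2: Wₕ = 0.84919152; term = 0.84919152²·(1 − 0.13450159)·42390000/1773 = 14922.179.
Sum = 18590.636.

18591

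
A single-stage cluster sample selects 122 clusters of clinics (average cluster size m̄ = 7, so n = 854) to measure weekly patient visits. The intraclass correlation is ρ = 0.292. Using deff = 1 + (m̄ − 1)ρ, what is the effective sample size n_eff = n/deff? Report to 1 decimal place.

310.3

deff = 1 + (7 − 1)·0.292 = 1 + 1.752 = 2.752.
n_eff = 854 / 2.752 = 310.3.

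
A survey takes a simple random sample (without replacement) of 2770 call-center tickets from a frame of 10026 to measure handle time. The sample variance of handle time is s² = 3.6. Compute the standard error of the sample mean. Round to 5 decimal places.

0.03067

Under SRS without replacement, Var(ȳ) = (1 − f)·s²/n with f = n/N = 2770/10026 = 0.27628167.
Var(ȳ) = (1 − 0.27628167)·3.6/2770 = 0.72371833·0.001299639 = 9.4057256 × 10^-4.
SE(ȳ) = √(9.4057256 × 10^-4) = 0.03067.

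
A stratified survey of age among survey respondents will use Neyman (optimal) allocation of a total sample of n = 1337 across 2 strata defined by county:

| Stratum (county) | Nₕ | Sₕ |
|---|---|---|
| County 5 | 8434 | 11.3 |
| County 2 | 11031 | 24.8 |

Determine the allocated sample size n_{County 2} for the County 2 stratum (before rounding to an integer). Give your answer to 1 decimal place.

991.6

Neyman allocation: nₕ = n·NₕSₕ / Σⱼ NⱼSⱼ.
Σ NⱼSⱼ = 8434·11.3 + 11031·24.8 = 368873.
n_{County 2} = 1337·11031·24.8 / 368873 = 991.6.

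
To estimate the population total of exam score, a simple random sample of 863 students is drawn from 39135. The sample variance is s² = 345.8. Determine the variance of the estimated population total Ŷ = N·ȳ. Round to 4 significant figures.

6.002 × 10^8

Var(Ŷ) = N²·Var(ȳ) = N²·(1 − n/N)·s²/n.
f = 863/39135 = 0.02205187; Var(ȳ) = 0.97794813·345.8/863 = 0.39185917.
Var(Ŷ) = 39135² · 0.39185917 = 6.0015122 × 10^8.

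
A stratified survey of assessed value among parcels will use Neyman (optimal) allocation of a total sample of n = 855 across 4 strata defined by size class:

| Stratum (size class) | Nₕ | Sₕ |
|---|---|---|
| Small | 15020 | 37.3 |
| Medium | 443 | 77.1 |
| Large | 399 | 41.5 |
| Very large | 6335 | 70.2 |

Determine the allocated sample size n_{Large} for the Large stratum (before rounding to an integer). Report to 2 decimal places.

Neyman allocation: nₕ = n·NₕSₕ / Σⱼ NⱼSⱼ.
Σ NⱼSⱼ = 15020·37.3 + 443·77.1 + 399·41.5 + 6335·70.2 = 1.0556768 × 10^6.
n_{Large} = 855·399·41.5 / (1.0556768 × 10^6) = 13.41.

13.41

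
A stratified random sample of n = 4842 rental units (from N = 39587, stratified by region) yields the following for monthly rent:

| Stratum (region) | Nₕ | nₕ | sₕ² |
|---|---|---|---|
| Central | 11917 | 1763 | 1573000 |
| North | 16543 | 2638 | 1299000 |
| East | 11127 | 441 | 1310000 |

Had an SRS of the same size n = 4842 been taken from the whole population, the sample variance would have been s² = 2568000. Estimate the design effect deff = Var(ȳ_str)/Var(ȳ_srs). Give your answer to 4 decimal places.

0.7875

Var(ȳ_str) = Σ Wₕ²(1−fₕ)sₕ²/nₕ with Wₕ = Nₕ/39587:
  Central: (11917/39587)²·(1−1763/11917)·1573000/1763 = 68.893036
  North: (16543/39587)²·(1−2638/16543)·1299000/2638 = 72.279384
  East: (11127/39587)²·(1−441/11127)·1310000/441 = 225.38281
  → Var(ȳ_str) = 366.55523.
Var(ȳ_srs) = (1 − 4842/39587)·2568000/4842 = 465.48958.
deff = 366.55523 / 465.48958 = 0.7875.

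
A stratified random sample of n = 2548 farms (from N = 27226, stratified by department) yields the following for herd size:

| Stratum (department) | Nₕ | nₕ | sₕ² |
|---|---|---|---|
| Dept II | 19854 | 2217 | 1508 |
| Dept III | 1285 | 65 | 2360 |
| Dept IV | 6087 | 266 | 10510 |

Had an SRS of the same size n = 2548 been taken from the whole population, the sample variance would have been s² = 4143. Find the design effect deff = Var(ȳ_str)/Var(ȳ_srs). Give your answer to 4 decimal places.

Var(ȳ_str) = Σ Wₕ²(1−fₕ)sₕ²/nₕ with Wₕ = Nₕ/27226:
  Dept II: (19854/27226)²·(1−2217/19854)·1508/2217 = 0.32132218
  Dept III: (1285/27226)²·(1−65/1285)·2360/65 = 0.0767881
  Dept IV: (6087/27226)²·(1−266/6087)·10510/266 = 1.8886623
  → Var(ȳ_str) = 2.2867726.
Var(ȳ_srs) = (1 − 2548/27226)·4143/2548 = 1.4738104.
deff = 2.2867726 / 1.4738104 = 1.5516.

1.5516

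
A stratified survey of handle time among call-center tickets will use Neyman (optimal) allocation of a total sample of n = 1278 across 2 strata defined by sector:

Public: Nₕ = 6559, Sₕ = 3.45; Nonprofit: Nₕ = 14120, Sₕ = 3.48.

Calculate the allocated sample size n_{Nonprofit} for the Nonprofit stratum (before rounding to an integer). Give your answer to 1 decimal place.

875.0

Neyman allocation: nₕ = n·NₕSₕ / Σⱼ NⱼSⱼ.
Σ NⱼSⱼ = 6559·3.45 + 14120·3.48 = 71766.15.
n_{Nonprofit} = 1278·14120·3.48 / 71766.15 = 875.0.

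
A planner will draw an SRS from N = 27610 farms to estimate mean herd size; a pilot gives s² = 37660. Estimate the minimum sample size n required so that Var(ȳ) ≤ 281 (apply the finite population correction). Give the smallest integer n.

Without fpc, n₀ = s²/D = 37660/281 = 134.0214.
With fpc, (1 − n/N)·s²/n ≤ D requires n ≥ n₀/(1 + n₀/N) = 134.0214/(1 + 134.0214/27610) = 133.3740.
Rounding up, n = 134.

134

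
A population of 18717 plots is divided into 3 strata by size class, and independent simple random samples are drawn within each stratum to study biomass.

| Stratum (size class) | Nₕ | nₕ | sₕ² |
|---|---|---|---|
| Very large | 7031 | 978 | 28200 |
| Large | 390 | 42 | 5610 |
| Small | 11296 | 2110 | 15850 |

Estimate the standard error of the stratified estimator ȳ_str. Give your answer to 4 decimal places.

2.4041

Var(ȳ_str) = Σₕ Wₕ²(1 − fₕ)sₕ²/nₕ with Wₕ = Nₕ/N, N = 18717.
Very large: Wₕ = 0.37564781; term = 0.37564781²·(1 − 0.13909828)·28200/978 = 3.5028823.
Large: Wₕ = 0.02083667; term = 0.02083667²·(1 − 0.10769231)·5610/42 = 0.051746972.
Small: Wₕ = 0.60351552; term = 0.60351552²·(1 − 0.18679178)·15850/2110 = 2.2249766.
Sum = 5.7796059.
SE = √(5.7796059) = 2.4041.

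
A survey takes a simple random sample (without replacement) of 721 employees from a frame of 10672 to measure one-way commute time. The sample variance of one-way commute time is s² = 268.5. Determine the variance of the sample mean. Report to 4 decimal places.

0.3472

Under SRS without replacement, Var(ȳ) = (1 − f)·s²/n with f = n/N = 721/10672 = 0.06755997.
Var(ȳ) = (1 − 0.06755997)·268.5/721 = 0.93244003·0.37239945 = 0.34724015.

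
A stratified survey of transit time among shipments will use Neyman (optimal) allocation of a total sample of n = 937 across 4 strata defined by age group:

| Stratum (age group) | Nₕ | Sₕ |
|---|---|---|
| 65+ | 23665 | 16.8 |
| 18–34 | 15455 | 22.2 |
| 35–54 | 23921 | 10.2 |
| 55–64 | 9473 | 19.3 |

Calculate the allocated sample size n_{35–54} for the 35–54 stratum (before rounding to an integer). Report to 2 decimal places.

Neyman allocation: nₕ = n·NₕSₕ / Σⱼ NⱼSⱼ.
Σ NⱼSⱼ = 23665·16.8 + 15455·22.2 + 23921·10.2 + 9473·19.3 = 1.1674961 × 10^6.
n_{35–54} = 937·23921·10.2 / (1.1674961 × 10^6) = 195.82.

195.82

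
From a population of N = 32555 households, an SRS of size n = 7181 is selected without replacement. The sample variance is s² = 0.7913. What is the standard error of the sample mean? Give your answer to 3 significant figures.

0.00927

Under SRS without replacement, Var(ȳ) = (1 − f)·s²/n with f = n/N = 7181/32555 = 0.22058056.
Var(ȳ) = (1 − 0.22058056)·0.7913/7181 = 0.77941944·1.1019357 × 10^-4 = 8.5887008 × 10^-5.
SE(ȳ) = √(8.5887008 × 10^-5) = 0.00927.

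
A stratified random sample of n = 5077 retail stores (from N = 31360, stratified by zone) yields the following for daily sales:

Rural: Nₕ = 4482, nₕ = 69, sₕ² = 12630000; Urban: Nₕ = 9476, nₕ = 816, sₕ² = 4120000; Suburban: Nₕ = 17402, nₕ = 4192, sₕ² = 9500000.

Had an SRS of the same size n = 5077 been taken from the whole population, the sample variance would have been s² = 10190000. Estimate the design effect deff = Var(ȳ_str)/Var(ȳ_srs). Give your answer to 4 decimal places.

2.7538

Var(ȳ_str) = Σ Wₕ²(1−fₕ)sₕ²/nₕ with Wₕ = Nₕ/31360:
  Rural: (4482/31360)²·(1−69/4482)·12630000/69 = 3681.357
  Urban: (9476/31360)²·(1−816/9476)·4120000/816 = 421.30624
  Suburban: (17402/31360)²·(1−4192/17402)·9500000/4192 = 529.72712
  → Var(ȳ_str) = 4632.3904.
Var(ȳ_srs) = (1 − 5077/31360)·10190000/5077 = 1682.1546.
deff = 4632.3904 / 1682.1546 = 2.7538.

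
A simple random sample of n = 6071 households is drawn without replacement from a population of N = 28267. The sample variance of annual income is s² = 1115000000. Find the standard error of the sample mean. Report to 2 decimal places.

Under SRS without replacement, Var(ȳ) = (1 − f)·s²/n with f = n/N = 6071/28267 = 0.21477341.
Var(ȳ) = (1 − 0.21477341)·1115000000/6071 = 0.78522659·183660.02 = 144214.73.
SE(ȳ) = √(144214.73) = 379.76.

379.76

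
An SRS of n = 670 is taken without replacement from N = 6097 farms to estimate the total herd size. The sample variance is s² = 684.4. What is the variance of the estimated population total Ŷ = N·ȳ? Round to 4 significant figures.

3.380 × 10^7

Var(Ŷ) = N²·Var(ȳ) = N²·(1 − n/N)·s²/n.
f = 670/6097 = 0.10989011; Var(ȳ) = 0.89010989·684.4/670 = 0.90924061.
Var(Ŷ) = 6097² · 0.90924061 = 3.3799573 × 10^7.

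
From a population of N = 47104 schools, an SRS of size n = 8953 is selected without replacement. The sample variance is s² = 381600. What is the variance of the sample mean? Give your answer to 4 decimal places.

Under SRS without replacement, Var(ȳ) = (1 − f)·s²/n with f = n/N = 8953/47104 = 0.19006878.
Var(ȳ) = (1 − 0.19006878)·381600/8953 = 0.80993122·42.622585 = 34.521362.

34.5214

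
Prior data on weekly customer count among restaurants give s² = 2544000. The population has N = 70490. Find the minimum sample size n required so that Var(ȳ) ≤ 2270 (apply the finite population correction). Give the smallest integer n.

Without fpc, n₀ = s²/D = 2544000/2270 = 1120.7048.
With fpc, (1 − n/N)·s²/n ≤ D requires n ≥ n₀/(1 + n₀/N) = 1120.7048/(1 + 1120.7048/70490) = 1103.1658.
Rounding up, n = 1104.

1104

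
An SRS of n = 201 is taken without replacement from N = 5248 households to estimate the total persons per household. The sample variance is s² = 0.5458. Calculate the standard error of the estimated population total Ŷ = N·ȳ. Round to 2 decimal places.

268.18

Var(Ŷ) = N²·Var(ȳ) = N²·(1 − n/N)·s²/n.
f = 201/5248 = 0.03830030; Var(ȳ) = 0.96169970·0.5458/201 = 0.0026114214.
Var(Ŷ) = 5248² · 0.0026114214 = 71922.473.
SE(Ŷ) = √(71922.473) = 268.18.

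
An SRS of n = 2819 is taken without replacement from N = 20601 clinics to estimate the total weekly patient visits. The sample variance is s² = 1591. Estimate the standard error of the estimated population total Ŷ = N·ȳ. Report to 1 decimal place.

Var(Ŷ) = N²·Var(ȳ) = N²·(1 − n/N)·s²/n.
f = 2819/20601 = 0.13683802; Var(ȳ) = 0.86316198·1591/2819 = 0.48715527.
Var(Ŷ) = 20601² · 0.48715527 = 2.0674928 × 10^8.
SE(Ŷ) = √(2.0674928 × 10^8) = 14378.8.

14378.8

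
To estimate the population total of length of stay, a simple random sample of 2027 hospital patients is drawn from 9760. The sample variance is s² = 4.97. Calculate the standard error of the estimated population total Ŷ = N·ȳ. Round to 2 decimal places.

Var(Ŷ) = N²·Var(ȳ) = N²·(1 − n/N)·s²/n.
f = 2027/9760 = 0.20768443; Var(ȳ) = 0.79231557·4.97/2027 = 0.001942678.
Var(Ŷ) = 9760² · 0.001942678 = 185054.84.
SE(Ŷ) = √(185054.84) = 430.18.

430.18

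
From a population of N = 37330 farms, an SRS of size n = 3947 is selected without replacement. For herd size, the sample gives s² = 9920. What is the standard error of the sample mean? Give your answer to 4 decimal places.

1.4992

Under SRS without replacement, Var(ȳ) = (1 − f)·s²/n with f = n/N = 3947/37330 = 0.10573265.
Var(ȳ) = (1 − 0.10573265)·9920/3947 = 0.89426735·2.5133012 = 2.2475632.
SE(ȳ) = √(2.2475632) = 1.4992.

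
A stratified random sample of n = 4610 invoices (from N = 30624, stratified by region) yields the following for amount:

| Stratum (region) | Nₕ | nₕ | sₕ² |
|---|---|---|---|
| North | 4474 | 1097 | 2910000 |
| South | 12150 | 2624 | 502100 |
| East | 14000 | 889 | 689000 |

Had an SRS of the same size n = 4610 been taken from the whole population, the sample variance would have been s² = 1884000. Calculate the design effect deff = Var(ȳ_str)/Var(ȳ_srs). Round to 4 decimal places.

0.6281

Var(ȳ_str) = Σ Wₕ²(1−fₕ)sₕ²/nₕ with Wₕ = Nₕ/30624:
  North: (4474/30624)²·(1−1097/4474)·2910000/1097 = 42.735577
  South: (12150/30624)²·(1−2624/12150)·502100/2624 = 23.61508
  East: (14000/30624)²·(1−889/14000)·689000/889 = 151.69019
  → Var(ȳ_str) = 218.04085.
Var(ȳ_srs) = (1 − 4610/30624)·1884000/4610 = 347.15641.
deff = 218.04085 / 347.15641 = 0.6281.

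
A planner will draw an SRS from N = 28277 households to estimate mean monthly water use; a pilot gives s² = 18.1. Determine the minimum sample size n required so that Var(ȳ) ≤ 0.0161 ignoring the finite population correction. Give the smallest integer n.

1125

Without fpc, n₀ = s²/D = 18.1/0.0161 = 1124.2236.
Rounding up, n = 1125.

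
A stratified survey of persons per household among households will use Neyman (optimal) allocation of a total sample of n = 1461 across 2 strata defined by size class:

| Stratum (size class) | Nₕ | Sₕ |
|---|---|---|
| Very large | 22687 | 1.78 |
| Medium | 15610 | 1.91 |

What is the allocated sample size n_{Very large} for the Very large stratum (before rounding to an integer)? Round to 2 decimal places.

Neyman allocation: nₕ = n·NₕSₕ / Σⱼ NⱼSⱼ.
Σ NⱼSⱼ = 22687·1.78 + 15610·1.91 = 70197.96.
n_{Very large} = 1461·22687·1.78 / 70197.96 = 840.47.

840.47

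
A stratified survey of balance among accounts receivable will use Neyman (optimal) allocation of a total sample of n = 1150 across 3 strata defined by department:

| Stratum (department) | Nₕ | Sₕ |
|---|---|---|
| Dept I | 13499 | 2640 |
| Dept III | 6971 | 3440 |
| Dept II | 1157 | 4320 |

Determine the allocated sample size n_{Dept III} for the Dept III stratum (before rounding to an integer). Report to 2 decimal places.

Neyman allocation: nₕ = n·NₕSₕ / Σⱼ NⱼSⱼ.
Σ NⱼSⱼ = 13499·2640 + 6971·3440 + 1157·4320 = 6.461584 × 10^7.
n_{Dept III} = 1150·6971·3440 / (6.461584 × 10^7) = 426.79.

426.79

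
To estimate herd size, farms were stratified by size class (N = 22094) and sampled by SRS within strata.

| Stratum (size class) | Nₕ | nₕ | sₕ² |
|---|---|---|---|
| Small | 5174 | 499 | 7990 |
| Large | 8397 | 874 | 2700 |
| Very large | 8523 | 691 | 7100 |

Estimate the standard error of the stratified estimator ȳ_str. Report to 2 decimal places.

1.61

Var(ȳ_str) = Σₕ Wₕ²(1 − fₕ)sₕ²/nₕ with Wₕ = Nₕ/N, N = 22094.
Small: Wₕ = 0.23418123; term = 0.23418123²·(1 − 0.09644376)·7990/499 = 0.79342444.
Large: Wₕ = 0.38005793; term = 0.38005793²·(1 − 0.10408479)·2700/874 = 0.39977796.
Very large: Wₕ = 0.38576084; term = 0.38576084²·(1 − 0.08107474)·7100/691 = 1.4050661.
Sum = 2.5982685.
SE = √(2.5982685) = 1.61.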